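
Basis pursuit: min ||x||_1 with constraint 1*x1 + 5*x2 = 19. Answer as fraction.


Axis intercepts:
  x1 = 19, x2 = 0: L1 = 19
  x1 = 0, x2 = 19/5: L1 = 19/5
x* = (0, 19/5)
||x*||_1 = 19/5.

19/5


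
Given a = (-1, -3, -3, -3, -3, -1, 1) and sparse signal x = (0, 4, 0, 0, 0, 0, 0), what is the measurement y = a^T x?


Non-zero terms: ['-3*4']
Products: [-12]
y = sum = -12.

-12


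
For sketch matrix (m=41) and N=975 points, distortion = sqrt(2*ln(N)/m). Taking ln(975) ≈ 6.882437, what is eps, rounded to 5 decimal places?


ln(975) ≈ 6.882437.
2*ln(N)/m ≈ 2*6.882437/41 ≈ 0.33572863.
eps = sqrt(0.33572863) ≈ 0.5794209 ≈ 0.57942.

0.57942


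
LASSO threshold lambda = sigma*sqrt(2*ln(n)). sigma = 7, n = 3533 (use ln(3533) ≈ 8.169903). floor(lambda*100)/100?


ln(3533) ≈ 8.169903.
2*ln(n) ≈ 16.339806.
sqrt(2*ln(n)) ≈ sqrt(16.339806) ≈ 4.042253.
lambda ≈ 7*4.042253 = 28.295771.
floor(lambda*100)/100 = 28.29.

28.29


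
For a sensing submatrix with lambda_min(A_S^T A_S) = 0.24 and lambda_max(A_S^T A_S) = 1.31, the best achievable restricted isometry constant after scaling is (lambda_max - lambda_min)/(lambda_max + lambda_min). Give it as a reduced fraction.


lambda_max - lambda_min = 1.31 - 0.24 = 1.07.
lambda_max + lambda_min = 1.31 + 0.24 = 1.55.
delta = 1.07/1.55 = 107/155.

107/155


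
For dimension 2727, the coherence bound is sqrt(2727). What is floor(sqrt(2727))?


52^2 = 2704 <= 2727 < 2809 = 53^2, so 52 <= sqrt(2727) < 53.
floor(sqrt(2727)) = 52.

52


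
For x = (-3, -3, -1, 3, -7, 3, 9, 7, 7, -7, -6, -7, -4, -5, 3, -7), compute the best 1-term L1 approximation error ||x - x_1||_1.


Sorted |x_i| descending: [9, 7, 7, 7, 7, 7, 7, 6, 5, 4, 3, 3, 3, 3, 3, 1]
Keep top 1: [9]
Tail entries: [7, 7, 7, 7, 7, 7, 6, 5, 4, 3, 3, 3, 3, 3, 1]
L1 error = sum of tail = 73.

73


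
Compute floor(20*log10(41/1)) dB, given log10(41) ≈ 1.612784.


||x||/||e|| = 41/1 = 41.
log10(41) ≈ 1.612784.
20*log10(||x||/||e||) ≈ 20*1.612784 = 32.25568.
floor(32.25568) = 32.

32


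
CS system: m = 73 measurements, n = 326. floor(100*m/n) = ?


100*m/n = 100*73/326 ≈ 22.3926.
floor = 22.

22


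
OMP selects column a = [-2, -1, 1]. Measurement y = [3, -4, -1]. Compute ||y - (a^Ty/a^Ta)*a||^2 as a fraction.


a^T a = 6.
a^T y = -3.
coeff = -3/6 = -1/2.
||r||^2 = 49/2.

49/2


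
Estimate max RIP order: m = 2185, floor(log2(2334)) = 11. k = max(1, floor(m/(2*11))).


floor(log2(2334)) = 11.
2*11 = 22.
m/(2*floor(log2(n))) = 2185/22 ≈ 99.3182.
floor = 99.
k = max(1, 99) = 99.

99


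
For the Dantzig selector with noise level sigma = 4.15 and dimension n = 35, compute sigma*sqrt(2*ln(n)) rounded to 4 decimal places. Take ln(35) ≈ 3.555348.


ln(35) ≈ 3.555348.
2*ln(n) ≈ 7.110696.
sqrt(2*ln(n)) ≈ sqrt(7.110696) ≈ 2.666589.
threshold ≈ 4.15*2.666589 = 11.06634435 ≈ 11.0663.

11.0663


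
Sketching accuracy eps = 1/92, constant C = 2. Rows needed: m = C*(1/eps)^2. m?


1/eps = 92.
(1/eps)^2 = 8464.
m = 2*8464 = 16928.

16928


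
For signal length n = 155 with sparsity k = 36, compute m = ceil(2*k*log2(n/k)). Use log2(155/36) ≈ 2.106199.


log2(n/k) = log2(155/36) ≈ 2.106199.
2*k*log2(n/k) ≈ 2*36*2.106199 = 151.646328.
m = ceil(151.646328) = 152.

152


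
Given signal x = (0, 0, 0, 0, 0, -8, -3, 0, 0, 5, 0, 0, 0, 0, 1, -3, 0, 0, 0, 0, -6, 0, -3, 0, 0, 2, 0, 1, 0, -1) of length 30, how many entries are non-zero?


Non-zero positions: [5, 6, 9, 14, 15, 20, 22, 25, 27, 29].
Sparsity = 10.

10


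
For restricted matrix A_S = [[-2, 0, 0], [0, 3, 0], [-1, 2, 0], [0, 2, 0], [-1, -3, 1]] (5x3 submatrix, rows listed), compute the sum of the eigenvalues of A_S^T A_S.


Sum of eigenvalues of A_S^T A_S = trace(A_S^T A_S) = sum of squared column norms of A_S.
A_S^T A_S diagonal: [6, 26, 1].
trace = 6 + 26 + 1 = 33.

33


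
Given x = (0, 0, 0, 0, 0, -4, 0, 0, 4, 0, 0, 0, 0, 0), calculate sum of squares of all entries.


Non-zero entries: [(5, -4), (8, 4)]
Squares: [16, 16]
||x||_2^2 = sum = 32.

32


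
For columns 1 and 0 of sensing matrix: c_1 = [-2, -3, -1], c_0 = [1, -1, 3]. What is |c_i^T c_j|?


Inner product: -2*1 + -3*-1 + -1*3
Products: [-2, 3, -3]
Sum = -2.
|dot| = 2.

2


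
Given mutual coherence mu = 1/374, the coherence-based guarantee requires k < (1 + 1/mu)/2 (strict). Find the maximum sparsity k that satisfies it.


1/mu = 374.
1 + 1/mu = 375.
(1 + 1/mu)/2 = 187.5 is not an integer, so k_max = floor(187.5) = 187.

187


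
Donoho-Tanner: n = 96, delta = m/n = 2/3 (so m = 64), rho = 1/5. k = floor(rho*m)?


m = 2/3*96 = 64.
rho = 1/5.
rho*m = 1/5*64 = 12.8.
k = floor(12.8) = 12.

12


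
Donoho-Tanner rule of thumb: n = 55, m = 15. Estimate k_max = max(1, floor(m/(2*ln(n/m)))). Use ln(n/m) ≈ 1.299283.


n/m = 55/15 = 11/3.
ln(n/m) ≈ 1.299283.
2*ln(n/m) ≈ 2.598566.
m/(2*ln(n/m)) ≈ 15/2.598566 ≈ 5.7724.
floor = 5.
k_max = max(1, 5) = 5.

5


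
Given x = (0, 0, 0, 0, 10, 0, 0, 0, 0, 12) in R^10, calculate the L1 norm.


Non-zero entries: [(4, 10), (9, 12)]
Absolute values: [10, 12]
||x||_1 = sum = 22.

22


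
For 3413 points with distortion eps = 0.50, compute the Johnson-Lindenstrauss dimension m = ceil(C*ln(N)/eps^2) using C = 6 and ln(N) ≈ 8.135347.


ln(3413) ≈ 8.135347.
eps^2 = 0.50^2 = 0.25.
C*ln(N)/eps^2 ≈ 6*8.135347/0.25 ≈ 195.2483.
m = ceil(195.2483) = 196.

196


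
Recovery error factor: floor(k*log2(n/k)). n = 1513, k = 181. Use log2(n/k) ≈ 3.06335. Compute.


log2(n/k) = log2(1513/181) ≈ 3.06335.
k*log2(n/k) ≈ 181*3.06335 = 554.46635.
floor(554.46635) = 554.

554


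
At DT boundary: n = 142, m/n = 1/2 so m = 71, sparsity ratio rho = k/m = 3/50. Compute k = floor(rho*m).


m = 1/2*142 = 71.
rho = 3/50.
rho*m = 3/50*71 = 4.26.
k = floor(4.26) = 4.

4


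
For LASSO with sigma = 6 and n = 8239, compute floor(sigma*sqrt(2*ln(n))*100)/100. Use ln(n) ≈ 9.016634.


ln(8239) ≈ 9.016634.
2*ln(n) ≈ 18.033268.
sqrt(2*ln(n)) ≈ sqrt(18.033268) ≈ 4.24656.
lambda ≈ 6*4.24656 = 25.47936.
floor(lambda*100)/100 = 25.47.

25.47


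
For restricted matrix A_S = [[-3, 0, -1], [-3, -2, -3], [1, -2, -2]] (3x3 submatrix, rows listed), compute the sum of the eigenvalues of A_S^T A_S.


Sum of eigenvalues of A_S^T A_S = trace(A_S^T A_S) = sum of squared column norms of A_S.
A_S^T A_S diagonal: [19, 8, 14].
trace = 19 + 8 + 14 = 41.

41


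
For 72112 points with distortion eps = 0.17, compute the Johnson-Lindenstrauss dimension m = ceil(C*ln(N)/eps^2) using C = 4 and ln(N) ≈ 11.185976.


ln(72112) ≈ 11.185976.
eps^2 = 0.17^2 = 0.0289.
C*ln(N)/eps^2 ≈ 4*11.185976/0.0289 ≈ 1548.232.
m = ceil(1548.232) = 1549.

1549


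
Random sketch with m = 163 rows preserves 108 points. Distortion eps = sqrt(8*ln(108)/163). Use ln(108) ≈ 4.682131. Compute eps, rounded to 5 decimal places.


ln(108) ≈ 4.682131.
8*ln(N)/m ≈ 8*4.682131/163 ≈ 0.22979784.
eps = sqrt(0.22979784) ≈ 0.4793723 ≈ 0.47937.

0.47937


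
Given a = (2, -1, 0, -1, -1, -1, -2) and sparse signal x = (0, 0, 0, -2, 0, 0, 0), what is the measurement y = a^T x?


Non-zero terms: ['-1*-2']
Products: [2]
y = sum = 2.

2


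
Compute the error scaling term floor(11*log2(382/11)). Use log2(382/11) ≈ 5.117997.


log2(n/k) = log2(382/11) ≈ 5.117997.
k*log2(n/k) ≈ 11*5.117997 = 56.297967.
floor(56.297967) = 56.

56


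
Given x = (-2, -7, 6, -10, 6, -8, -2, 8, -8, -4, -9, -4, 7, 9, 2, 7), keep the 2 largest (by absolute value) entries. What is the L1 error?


Sorted |x_i| descending: [10, 9, 9, 8, 8, 8, 7, 7, 7, 6, 6, 4, 4, 2, 2, 2]
Keep top 2: [10, 9]
Tail entries: [9, 8, 8, 8, 7, 7, 7, 6, 6, 4, 4, 2, 2, 2]
L1 error = sum of tail = 80.

80


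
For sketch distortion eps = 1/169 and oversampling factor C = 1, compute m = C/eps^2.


1/eps = 169.
(1/eps)^2 = 28561.
m = 1*28561 = 28561.

28561


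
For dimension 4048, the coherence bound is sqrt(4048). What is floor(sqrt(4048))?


63^2 = 3969 <= 4048 < 4096 = 64^2, so 63 <= sqrt(4048) < 64.
floor(sqrt(4048)) = 63.

63


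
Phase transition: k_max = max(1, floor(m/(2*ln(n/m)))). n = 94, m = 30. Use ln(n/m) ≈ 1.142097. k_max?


n/m = 94/30 = 47/15.
ln(n/m) ≈ 1.142097.
2*ln(n/m) ≈ 2.284194.
m/(2*ln(n/m)) ≈ 30/2.284194 ≈ 13.1337.
floor = 13.
k_max = max(1, 13) = 13.

13


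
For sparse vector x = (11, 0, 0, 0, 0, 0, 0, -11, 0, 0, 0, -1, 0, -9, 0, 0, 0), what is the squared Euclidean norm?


Non-zero entries: [(0, 11), (7, -11), (11, -1), (13, -9)]
Squares: [121, 121, 1, 81]
||x||_2^2 = sum = 324.

324


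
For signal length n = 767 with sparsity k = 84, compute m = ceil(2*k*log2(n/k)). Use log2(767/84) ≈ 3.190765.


log2(n/k) = log2(767/84) ≈ 3.190765.
2*k*log2(n/k) ≈ 2*84*3.190765 = 536.04852.
m = ceil(536.04852) = 537.

537


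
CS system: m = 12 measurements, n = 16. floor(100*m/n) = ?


100*m/n = 100*12/16 ≈ 75.0.
floor = 75.

75


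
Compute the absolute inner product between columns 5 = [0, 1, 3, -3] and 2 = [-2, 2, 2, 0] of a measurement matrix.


Inner product: 0*-2 + 1*2 + 3*2 + -3*0
Products: [0, 2, 6, 0]
Sum = 8.
|dot| = 8.

8


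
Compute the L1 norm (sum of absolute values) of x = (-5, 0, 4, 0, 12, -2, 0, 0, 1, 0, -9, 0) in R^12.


Non-zero entries: [(0, -5), (2, 4), (4, 12), (5, -2), (8, 1), (10, -9)]
Absolute values: [5, 4, 12, 2, 1, 9]
||x||_1 = sum = 33.

33


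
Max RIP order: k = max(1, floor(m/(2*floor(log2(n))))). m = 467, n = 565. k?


floor(log2(565)) = 9.
2*9 = 18.
m/(2*floor(log2(n))) = 467/18 ≈ 25.9444.
floor = 25.
k = max(1, 25) = 25.

25


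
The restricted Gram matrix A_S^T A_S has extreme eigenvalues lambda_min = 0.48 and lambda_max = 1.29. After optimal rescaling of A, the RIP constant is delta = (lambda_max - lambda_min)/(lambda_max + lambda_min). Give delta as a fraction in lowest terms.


lambda_max - lambda_min = 1.29 - 0.48 = 0.81.
lambda_max + lambda_min = 1.29 + 0.48 = 1.77.
delta = 0.81/1.77 = 81/177 = 27/59.

27/59


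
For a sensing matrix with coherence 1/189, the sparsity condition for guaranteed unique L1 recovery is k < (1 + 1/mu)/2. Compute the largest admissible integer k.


1/mu = 189.
1 + 1/mu = 190.
(1 + 1/mu)/2 = 95 is an integer and the inequality is strict, so k_max = 95 - 1 = 94.

94


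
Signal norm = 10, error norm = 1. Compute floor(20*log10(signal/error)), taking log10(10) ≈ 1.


||x||/||e|| = 10/1 = 10.
log10(10) ≈ 1.
20*log10(||x||/||e||) ≈ 20*1 = 20.
floor(20) = 20.

20


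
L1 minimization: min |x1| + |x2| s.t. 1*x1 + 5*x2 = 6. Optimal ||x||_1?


Axis intercepts:
  x1 = 6, x2 = 0: L1 = 6
  x1 = 0, x2 = 6/5: L1 = 6/5
x* = (0, 6/5)
||x*||_1 = 6/5.

6/5


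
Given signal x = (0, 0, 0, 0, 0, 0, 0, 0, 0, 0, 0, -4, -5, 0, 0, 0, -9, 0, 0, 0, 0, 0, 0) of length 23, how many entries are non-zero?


Non-zero positions: [11, 12, 16].
Sparsity = 3.

3


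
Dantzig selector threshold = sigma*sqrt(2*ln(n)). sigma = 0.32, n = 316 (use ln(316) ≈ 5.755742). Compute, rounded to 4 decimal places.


ln(316) ≈ 5.755742.
2*ln(n) ≈ 11.511484.
sqrt(2*ln(n)) ≈ sqrt(11.511484) ≈ 3.392858.
threshold ≈ 0.32*3.392858 = 1.08571456 ≈ 1.0857.

1.0857


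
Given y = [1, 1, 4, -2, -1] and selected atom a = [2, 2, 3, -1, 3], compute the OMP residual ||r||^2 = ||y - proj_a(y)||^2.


a^T a = 27.
a^T y = 15.
coeff = 15/27 = 5/9.
||r||^2 = 44/3.

44/3


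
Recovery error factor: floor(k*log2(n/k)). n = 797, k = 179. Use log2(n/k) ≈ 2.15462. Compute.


log2(n/k) = log2(797/179) ≈ 2.15462.
k*log2(n/k) ≈ 179*2.15462 = 385.67698.
floor(385.67698) = 385.

385


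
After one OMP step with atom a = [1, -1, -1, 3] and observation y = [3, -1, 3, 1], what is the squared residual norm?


a^T a = 12.
a^T y = 4.
coeff = 4/12 = 1/3.
||r||^2 = 56/3.

56/3


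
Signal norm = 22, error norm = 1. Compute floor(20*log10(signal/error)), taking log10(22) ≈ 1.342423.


||x||/||e|| = 22/1 = 22.
log10(22) ≈ 1.342423.
20*log10(||x||/||e||) ≈ 20*1.342423 = 26.84846.
floor(26.84846) = 26.

26


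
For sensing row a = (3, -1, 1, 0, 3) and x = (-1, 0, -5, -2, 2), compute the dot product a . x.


Non-zero terms: ['3*-1', '1*-5', '0*-2', '3*2']
Products: [-3, -5, 0, 6]
y = sum = -2.

-2


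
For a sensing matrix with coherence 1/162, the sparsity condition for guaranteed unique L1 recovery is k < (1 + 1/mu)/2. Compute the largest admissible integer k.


1/mu = 162.
1 + 1/mu = 163.
(1 + 1/mu)/2 = 81.5 is not an integer, so k_max = floor(81.5) = 81.

81


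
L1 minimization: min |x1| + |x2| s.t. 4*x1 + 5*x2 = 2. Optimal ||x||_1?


Axis intercepts:
  x1 = 1/2, x2 = 0: L1 = 1/2
  x1 = 0, x2 = 2/5: L1 = 2/5
x* = (0, 2/5)
||x*||_1 = 2/5.

2/5


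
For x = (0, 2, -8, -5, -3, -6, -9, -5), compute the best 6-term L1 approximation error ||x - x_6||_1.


Sorted |x_i| descending: [9, 8, 6, 5, 5, 3, 2, 0]
Keep top 6: [9, 8, 6, 5, 5, 3]
Tail entries: [2, 0]
L1 error = sum of tail = 2.

2


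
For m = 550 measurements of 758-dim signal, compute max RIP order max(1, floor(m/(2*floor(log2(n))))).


floor(log2(758)) = 9.
2*9 = 18.
m/(2*floor(log2(n))) = 550/18 ≈ 30.5556.
floor = 30.
k = max(1, 30) = 30.

30


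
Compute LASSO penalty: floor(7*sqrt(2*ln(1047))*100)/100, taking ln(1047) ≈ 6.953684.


ln(1047) ≈ 6.953684.
2*ln(n) ≈ 13.907368.
sqrt(2*ln(n)) ≈ sqrt(13.907368) ≈ 3.729258.
lambda ≈ 7*3.729258 = 26.104806.
floor(lambda*100)/100 = 26.10.

26.10


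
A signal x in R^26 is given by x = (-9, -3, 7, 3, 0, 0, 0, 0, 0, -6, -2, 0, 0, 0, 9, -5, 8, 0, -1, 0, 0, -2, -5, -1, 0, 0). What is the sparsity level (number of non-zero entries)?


Non-zero positions: [0, 1, 2, 3, 9, 10, 14, 15, 16, 18, 21, 22, 23].
Sparsity = 13.

13


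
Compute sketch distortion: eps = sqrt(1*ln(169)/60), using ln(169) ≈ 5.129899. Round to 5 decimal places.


ln(169) ≈ 5.129899.
1*ln(N)/m ≈ 1*5.129899/60 ≈ 0.08549832.
eps = sqrt(0.08549832) ≈ 0.292401 ≈ 0.29240.

0.29240


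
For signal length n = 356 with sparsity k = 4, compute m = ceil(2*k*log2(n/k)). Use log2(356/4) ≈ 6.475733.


log2(n/k) = log2(356/4) ≈ 6.475733.
2*k*log2(n/k) ≈ 2*4*6.475733 = 51.805864.
m = ceil(51.805864) = 52.

52


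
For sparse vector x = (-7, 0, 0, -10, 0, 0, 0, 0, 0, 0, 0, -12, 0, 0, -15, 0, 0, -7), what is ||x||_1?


Non-zero entries: [(0, -7), (3, -10), (11, -12), (14, -15), (17, -7)]
Absolute values: [7, 10, 12, 15, 7]
||x||_1 = sum = 51.

51


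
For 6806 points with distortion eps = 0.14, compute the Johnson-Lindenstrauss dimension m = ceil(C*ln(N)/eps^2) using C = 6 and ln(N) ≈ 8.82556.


ln(6806) ≈ 8.82556.
eps^2 = 0.14^2 = 0.0196.
C*ln(N)/eps^2 ≈ 6*8.82556/0.0196 ≈ 2701.702.
m = ceil(2701.702) = 2702.

2702


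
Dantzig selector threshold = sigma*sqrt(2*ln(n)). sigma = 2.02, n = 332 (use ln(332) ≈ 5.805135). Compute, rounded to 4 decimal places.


ln(332) ≈ 5.805135.
2*ln(n) ≈ 11.61027.
sqrt(2*ln(n)) ≈ sqrt(11.61027) ≈ 3.407385.
threshold ≈ 2.02*3.407385 = 6.8829177 ≈ 6.8829.

6.8829


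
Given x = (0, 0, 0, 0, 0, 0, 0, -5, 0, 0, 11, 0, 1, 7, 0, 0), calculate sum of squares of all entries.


Non-zero entries: [(7, -5), (10, 11), (12, 1), (13, 7)]
Squares: [25, 121, 1, 49]
||x||_2^2 = sum = 196.

196


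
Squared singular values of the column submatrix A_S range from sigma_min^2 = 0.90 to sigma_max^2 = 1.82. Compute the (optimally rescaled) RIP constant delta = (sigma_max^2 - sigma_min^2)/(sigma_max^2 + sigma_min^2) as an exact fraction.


lambda_max - lambda_min = 1.82 - 0.90 = 0.92.
lambda_max + lambda_min = 1.82 + 0.90 = 2.72.
delta = 0.92/2.72 = 92/272 = 23/68.

23/68


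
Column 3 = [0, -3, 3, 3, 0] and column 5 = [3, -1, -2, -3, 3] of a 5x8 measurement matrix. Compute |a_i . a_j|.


Inner product: 0*3 + -3*-1 + 3*-2 + 3*-3 + 0*3
Products: [0, 3, -6, -9, 0]
Sum = -12.
|dot| = 12.

12


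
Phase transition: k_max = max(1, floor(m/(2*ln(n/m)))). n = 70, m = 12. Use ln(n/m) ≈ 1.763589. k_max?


n/m = 70/12 = 35/6.
ln(n/m) ≈ 1.763589.
2*ln(n/m) ≈ 3.527178.
m/(2*ln(n/m)) ≈ 12/3.527178 ≈ 3.4022.
floor = 3.
k_max = max(1, 3) = 3.

3


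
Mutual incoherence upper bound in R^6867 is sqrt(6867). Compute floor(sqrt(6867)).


82^2 = 6724 <= 6867 < 6889 = 83^2, so 82 <= sqrt(6867) < 83.
floor(sqrt(6867)) = 82.

82


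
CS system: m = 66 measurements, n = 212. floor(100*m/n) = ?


100*m/n = 100*66/212 ≈ 31.1321.
floor = 31.

31


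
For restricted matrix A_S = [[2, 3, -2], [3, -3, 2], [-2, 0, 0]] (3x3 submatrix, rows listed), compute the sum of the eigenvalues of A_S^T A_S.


Sum of eigenvalues of A_S^T A_S = trace(A_S^T A_S) = sum of squared column norms of A_S.
A_S^T A_S diagonal: [17, 18, 8].
trace = 17 + 18 + 8 = 43.

43


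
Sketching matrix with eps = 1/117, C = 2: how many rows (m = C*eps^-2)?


1/eps = 117.
(1/eps)^2 = 13689.
m = 2*13689 = 27378.

27378


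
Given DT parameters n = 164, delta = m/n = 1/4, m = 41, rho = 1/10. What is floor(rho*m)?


m = 1/4*164 = 41.
rho = 1/10.
rho*m = 1/10*41 = 4.1.
k = floor(4.1) = 4.

4


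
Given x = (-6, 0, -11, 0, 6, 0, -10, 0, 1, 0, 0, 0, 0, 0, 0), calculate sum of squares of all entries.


Non-zero entries: [(0, -6), (2, -11), (4, 6), (6, -10), (8, 1)]
Squares: [36, 121, 36, 100, 1]
||x||_2^2 = sum = 294.

294


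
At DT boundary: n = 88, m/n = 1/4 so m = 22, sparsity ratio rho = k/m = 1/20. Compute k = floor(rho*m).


m = 1/4*88 = 22.
rho = 1/20.
rho*m = 1/20*22 = 1.1.
k = floor(1.1) = 1.

1


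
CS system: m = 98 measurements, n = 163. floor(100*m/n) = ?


100*m/n = 100*98/163 ≈ 60.1227.
floor = 60.

60


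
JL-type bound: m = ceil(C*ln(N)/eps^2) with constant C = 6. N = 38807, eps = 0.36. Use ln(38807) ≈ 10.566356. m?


ln(38807) ≈ 10.566356.
eps^2 = 0.36^2 = 0.1296.
C*ln(N)/eps^2 ≈ 6*10.566356/0.1296 ≈ 489.1831.
m = ceil(489.1831) = 490.

490


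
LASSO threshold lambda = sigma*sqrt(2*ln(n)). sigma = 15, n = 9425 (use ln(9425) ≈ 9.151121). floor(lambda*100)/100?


ln(9425) ≈ 9.151121.
2*ln(n) ≈ 18.302242.
sqrt(2*ln(n)) ≈ sqrt(18.302242) ≈ 4.278112.
lambda ≈ 15*4.278112 = 64.17168.
floor(lambda*100)/100 = 64.17.

64.17


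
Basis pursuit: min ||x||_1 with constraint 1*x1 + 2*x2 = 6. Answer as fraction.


Axis intercepts:
  x1 = 6, x2 = 0: L1 = 6
  x1 = 0, x2 = 3: L1 = 3
x* = (0, 3)
||x*||_1 = 3.

3


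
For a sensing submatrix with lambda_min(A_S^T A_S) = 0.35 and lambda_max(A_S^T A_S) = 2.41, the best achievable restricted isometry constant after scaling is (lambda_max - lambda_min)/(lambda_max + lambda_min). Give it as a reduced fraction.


lambda_max - lambda_min = 2.41 - 0.35 = 2.06.
lambda_max + lambda_min = 2.41 + 0.35 = 2.76.
delta = 2.06/2.76 = 206/276 = 103/138.

103/138


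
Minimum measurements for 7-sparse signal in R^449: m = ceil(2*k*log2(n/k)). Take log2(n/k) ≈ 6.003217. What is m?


log2(n/k) = log2(449/7) ≈ 6.003217.
2*k*log2(n/k) ≈ 2*7*6.003217 = 84.045038.
m = ceil(84.045038) = 85.

85


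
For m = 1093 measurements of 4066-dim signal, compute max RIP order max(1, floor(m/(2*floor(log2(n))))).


floor(log2(4066)) = 11.
2*11 = 22.
m/(2*floor(log2(n))) = 1093/22 ≈ 49.6818.
floor = 49.
k = max(1, 49) = 49.

49


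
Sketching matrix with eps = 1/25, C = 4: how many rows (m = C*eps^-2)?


1/eps = 25.
(1/eps)^2 = 625.
m = 4*625 = 2500.

2500


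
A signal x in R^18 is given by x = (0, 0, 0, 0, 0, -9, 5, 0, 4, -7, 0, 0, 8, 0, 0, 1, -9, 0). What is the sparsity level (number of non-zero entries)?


Non-zero positions: [5, 6, 8, 9, 12, 15, 16].
Sparsity = 7.

7


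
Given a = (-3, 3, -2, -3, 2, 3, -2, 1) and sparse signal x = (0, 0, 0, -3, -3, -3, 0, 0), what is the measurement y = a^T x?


Non-zero terms: ['-3*-3', '2*-3', '3*-3']
Products: [9, -6, -9]
y = sum = -6.

-6


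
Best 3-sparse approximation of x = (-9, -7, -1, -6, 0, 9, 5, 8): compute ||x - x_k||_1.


Sorted |x_i| descending: [9, 9, 8, 7, 6, 5, 1, 0]
Keep top 3: [9, 9, 8]
Tail entries: [7, 6, 5, 1, 0]
L1 error = sum of tail = 19.

19


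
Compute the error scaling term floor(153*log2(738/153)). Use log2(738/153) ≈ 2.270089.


log2(n/k) = log2(738/153) ≈ 2.270089.
k*log2(n/k) ≈ 153*2.270089 = 347.323617.
floor(347.323617) = 347.

347


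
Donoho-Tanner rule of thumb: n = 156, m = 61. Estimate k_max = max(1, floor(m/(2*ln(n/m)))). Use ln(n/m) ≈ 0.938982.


n/m = 156/61.
ln(n/m) ≈ 0.938982.
2*ln(n/m) ≈ 1.877964.
m/(2*ln(n/m)) ≈ 61/1.877964 ≈ 32.482.
floor = 32.
k_max = max(1, 32) = 32.

32


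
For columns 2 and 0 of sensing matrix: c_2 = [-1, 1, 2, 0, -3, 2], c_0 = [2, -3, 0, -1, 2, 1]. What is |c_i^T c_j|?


Inner product: -1*2 + 1*-3 + 2*0 + 0*-1 + -3*2 + 2*1
Products: [-2, -3, 0, 0, -6, 2]
Sum = -9.
|dot| = 9.

9


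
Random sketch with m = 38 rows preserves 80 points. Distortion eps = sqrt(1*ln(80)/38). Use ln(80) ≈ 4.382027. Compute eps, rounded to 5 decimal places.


ln(80) ≈ 4.382027.
1*ln(N)/m ≈ 1*4.382027/38 ≈ 0.1153165.
eps = sqrt(0.1153165) ≈ 0.3395828 ≈ 0.33958.

0.33958


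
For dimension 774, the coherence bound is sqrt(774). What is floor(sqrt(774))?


27^2 = 729 <= 774 < 784 = 28^2, so 27 <= sqrt(774) < 28.
floor(sqrt(774)) = 27.

27


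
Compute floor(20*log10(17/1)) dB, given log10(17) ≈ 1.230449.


||x||/||e|| = 17/1 = 17.
log10(17) ≈ 1.230449.
20*log10(||x||/||e||) ≈ 20*1.230449 = 24.60898.
floor(24.60898) = 24.

24


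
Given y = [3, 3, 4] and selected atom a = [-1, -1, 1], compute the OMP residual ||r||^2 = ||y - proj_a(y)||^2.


a^T a = 3.
a^T y = -2.
coeff = -2/3 = -2/3.
||r||^2 = 98/3.

98/3


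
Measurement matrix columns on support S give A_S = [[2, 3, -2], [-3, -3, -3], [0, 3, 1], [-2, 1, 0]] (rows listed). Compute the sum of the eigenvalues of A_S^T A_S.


Sum of eigenvalues of A_S^T A_S = trace(A_S^T A_S) = sum of squared column norms of A_S.
A_S^T A_S diagonal: [17, 28, 14].
trace = 17 + 28 + 14 = 59.

59


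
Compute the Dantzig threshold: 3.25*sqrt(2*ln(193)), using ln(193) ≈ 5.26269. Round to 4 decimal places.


ln(193) ≈ 5.26269.
2*ln(n) ≈ 10.52538.
sqrt(2*ln(n)) ≈ sqrt(10.52538) ≈ 3.244284.
threshold ≈ 3.25*3.244284 = 10.543923 ≈ 10.5439.

10.5439


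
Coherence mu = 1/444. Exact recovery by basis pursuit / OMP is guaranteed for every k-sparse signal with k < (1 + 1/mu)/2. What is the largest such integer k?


1/mu = 444.
1 + 1/mu = 445.
(1 + 1/mu)/2 = 222.5 is not an integer, so k_max = floor(222.5) = 222.

222


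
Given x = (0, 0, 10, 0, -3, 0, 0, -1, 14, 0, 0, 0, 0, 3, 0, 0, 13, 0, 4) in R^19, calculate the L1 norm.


Non-zero entries: [(2, 10), (4, -3), (7, -1), (8, 14), (13, 3), (16, 13), (18, 4)]
Absolute values: [10, 3, 1, 14, 3, 13, 4]
||x||_1 = sum = 48.

48


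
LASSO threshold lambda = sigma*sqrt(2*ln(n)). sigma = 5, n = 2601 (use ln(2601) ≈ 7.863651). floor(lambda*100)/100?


ln(2601) ≈ 7.863651.
2*ln(n) ≈ 15.727302.
sqrt(2*ln(n)) ≈ sqrt(15.727302) ≈ 3.965766.
lambda ≈ 5*3.965766 = 19.82883.
floor(lambda*100)/100 = 19.82.

19.82


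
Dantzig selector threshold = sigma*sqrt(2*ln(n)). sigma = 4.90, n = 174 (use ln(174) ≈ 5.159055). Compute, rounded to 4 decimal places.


ln(174) ≈ 5.159055.
2*ln(n) ≈ 10.31811.
sqrt(2*ln(n)) ≈ sqrt(10.31811) ≈ 3.212182.
threshold ≈ 4.90*3.212182 = 15.7396918 ≈ 15.7397.

15.7397


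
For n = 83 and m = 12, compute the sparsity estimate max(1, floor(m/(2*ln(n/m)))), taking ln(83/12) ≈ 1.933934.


n/m = 83/12.
ln(n/m) ≈ 1.933934.
2*ln(n/m) ≈ 3.867868.
m/(2*ln(n/m)) ≈ 12/3.867868 ≈ 3.1025.
floor = 3.
k_max = max(1, 3) = 3.

3


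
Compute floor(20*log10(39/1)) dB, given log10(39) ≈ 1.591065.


||x||/||e|| = 39/1 = 39.
log10(39) ≈ 1.591065.
20*log10(||x||/||e||) ≈ 20*1.591065 = 31.8213.
floor(31.8213) = 31.

31


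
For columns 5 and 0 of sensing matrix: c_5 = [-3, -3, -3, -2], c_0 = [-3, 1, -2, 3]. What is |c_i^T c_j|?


Inner product: -3*-3 + -3*1 + -3*-2 + -2*3
Products: [9, -3, 6, -6]
Sum = 6.
|dot| = 6.

6


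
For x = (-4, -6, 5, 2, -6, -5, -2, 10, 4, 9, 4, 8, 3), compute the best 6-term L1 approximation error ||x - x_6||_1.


Sorted |x_i| descending: [10, 9, 8, 6, 6, 5, 5, 4, 4, 4, 3, 2, 2]
Keep top 6: [10, 9, 8, 6, 6, 5]
Tail entries: [5, 4, 4, 4, 3, 2, 2]
L1 error = sum of tail = 24.

24


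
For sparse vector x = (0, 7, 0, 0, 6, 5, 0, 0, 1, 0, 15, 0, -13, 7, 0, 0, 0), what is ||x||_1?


Non-zero entries: [(1, 7), (4, 6), (5, 5), (8, 1), (10, 15), (12, -13), (13, 7)]
Absolute values: [7, 6, 5, 1, 15, 13, 7]
||x||_1 = sum = 54.

54


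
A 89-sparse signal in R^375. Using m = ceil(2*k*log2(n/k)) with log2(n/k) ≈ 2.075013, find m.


log2(n/k) = log2(375/89) ≈ 2.075013.
2*k*log2(n/k) ≈ 2*89*2.075013 = 369.352314.
m = ceil(369.352314) = 370.

370


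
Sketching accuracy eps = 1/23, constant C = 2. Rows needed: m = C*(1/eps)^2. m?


1/eps = 23.
(1/eps)^2 = 529.
m = 2*529 = 1058.

1058


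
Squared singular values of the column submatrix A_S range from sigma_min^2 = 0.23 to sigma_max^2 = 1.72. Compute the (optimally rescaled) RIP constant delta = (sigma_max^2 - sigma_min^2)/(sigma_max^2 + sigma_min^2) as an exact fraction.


lambda_max - lambda_min = 1.72 - 0.23 = 1.49.
lambda_max + lambda_min = 1.72 + 0.23 = 1.95.
delta = 1.49/1.95 = 149/195.

149/195


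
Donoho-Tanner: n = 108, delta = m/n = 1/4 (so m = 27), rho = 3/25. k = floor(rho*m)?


m = 1/4*108 = 27.
rho = 3/25.
rho*m = 3/25*27 = 3.24.
k = floor(3.24) = 3.

3


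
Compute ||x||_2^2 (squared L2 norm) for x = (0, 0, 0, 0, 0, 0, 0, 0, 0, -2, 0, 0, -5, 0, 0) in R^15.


Non-zero entries: [(9, -2), (12, -5)]
Squares: [4, 25]
||x||_2^2 = sum = 29.

29


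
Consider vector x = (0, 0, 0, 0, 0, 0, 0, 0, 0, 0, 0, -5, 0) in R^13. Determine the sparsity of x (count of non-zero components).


Non-zero positions: [11].
Sparsity = 1.

1


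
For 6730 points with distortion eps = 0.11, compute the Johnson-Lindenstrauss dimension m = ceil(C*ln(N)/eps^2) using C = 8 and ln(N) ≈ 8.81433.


ln(6730) ≈ 8.81433.
eps^2 = 0.11^2 = 0.0121.
C*ln(N)/eps^2 ≈ 8*8.81433/0.0121 ≈ 5827.6562.
m = ceil(5827.6562) = 5828.

5828


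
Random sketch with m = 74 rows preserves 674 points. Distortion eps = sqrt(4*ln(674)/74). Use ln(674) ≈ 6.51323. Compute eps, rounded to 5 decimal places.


ln(674) ≈ 6.51323.
4*ln(N)/m ≈ 4*6.51323/74 ≈ 0.35206649.
eps = sqrt(0.35206649) ≈ 0.5933519 ≈ 0.59335.

0.59335


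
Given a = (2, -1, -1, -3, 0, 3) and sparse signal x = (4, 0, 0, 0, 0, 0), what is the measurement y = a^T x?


Non-zero terms: ['2*4']
Products: [8]
y = sum = 8.

8


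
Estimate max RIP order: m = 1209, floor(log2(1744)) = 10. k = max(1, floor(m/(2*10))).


floor(log2(1744)) = 10.
2*10 = 20.
m/(2*floor(log2(n))) = 1209/20 ≈ 60.45.
floor = 60.
k = max(1, 60) = 60.

60


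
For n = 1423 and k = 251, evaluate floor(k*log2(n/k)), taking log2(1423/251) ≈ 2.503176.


log2(n/k) = log2(1423/251) ≈ 2.503176.
k*log2(n/k) ≈ 251*2.503176 = 628.297176.
floor(628.297176) = 628.

628


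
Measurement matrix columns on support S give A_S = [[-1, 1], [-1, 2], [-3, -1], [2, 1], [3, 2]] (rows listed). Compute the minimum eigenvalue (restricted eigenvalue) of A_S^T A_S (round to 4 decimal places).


A_S^T A_S = [[24, 8], [8, 11]].
trace = 35.
det = 200.
disc = trace^2 - 4*det = 1225 - 4*200 = 425.
sqrt(425) ≈ 20.615528.
lam_min = (35 - sqrt(425))/2 ≈ (35 - 20.615528)/2 = 7.192236 ≈ 7.1922.

7.1922


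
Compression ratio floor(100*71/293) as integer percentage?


100*m/n = 100*71/293 ≈ 24.2321.
floor = 24.

24


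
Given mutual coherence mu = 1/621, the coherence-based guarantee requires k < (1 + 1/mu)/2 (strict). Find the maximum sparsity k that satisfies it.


1/mu = 621.
1 + 1/mu = 622.
(1 + 1/mu)/2 = 311 is an integer and the inequality is strict, so k_max = 311 - 1 = 310.

310


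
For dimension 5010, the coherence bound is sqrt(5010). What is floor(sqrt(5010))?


70^2 = 4900 <= 5010 < 5041 = 71^2, so 70 <= sqrt(5010) < 71.
floor(sqrt(5010)) = 70.

70


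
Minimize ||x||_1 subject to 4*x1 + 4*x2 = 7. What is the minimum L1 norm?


Axis intercepts:
  x1 = 7/4, x2 = 0: L1 = 7/4
  x1 = 0, x2 = 7/4: L1 = 7/4
x* = (7/4, 0)
||x*||_1 = 7/4.

7/4


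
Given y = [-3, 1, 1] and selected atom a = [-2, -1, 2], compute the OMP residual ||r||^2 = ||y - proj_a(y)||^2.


a^T a = 9.
a^T y = 7.
coeff = 7/9 = 7/9.
||r||^2 = 50/9.

50/9


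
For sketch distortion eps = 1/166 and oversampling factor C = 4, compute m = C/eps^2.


1/eps = 166.
(1/eps)^2 = 27556.
m = 4*27556 = 110224.

110224


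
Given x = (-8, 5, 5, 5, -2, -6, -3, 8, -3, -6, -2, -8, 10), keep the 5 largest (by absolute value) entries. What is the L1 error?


Sorted |x_i| descending: [10, 8, 8, 8, 6, 6, 5, 5, 5, 3, 3, 2, 2]
Keep top 5: [10, 8, 8, 8, 6]
Tail entries: [6, 5, 5, 5, 3, 3, 2, 2]
L1 error = sum of tail = 31.

31


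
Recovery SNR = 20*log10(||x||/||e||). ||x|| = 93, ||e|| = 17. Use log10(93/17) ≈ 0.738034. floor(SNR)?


||x||/||e|| = 93/17.
log10(93/17) ≈ 0.738034.
20*log10(||x||/||e||) ≈ 20*0.738034 = 14.76068.
floor(14.76068) = 14.

14


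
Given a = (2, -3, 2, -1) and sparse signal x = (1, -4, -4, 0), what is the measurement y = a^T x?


Non-zero terms: ['2*1', '-3*-4', '2*-4']
Products: [2, 12, -8]
y = sum = 6.

6


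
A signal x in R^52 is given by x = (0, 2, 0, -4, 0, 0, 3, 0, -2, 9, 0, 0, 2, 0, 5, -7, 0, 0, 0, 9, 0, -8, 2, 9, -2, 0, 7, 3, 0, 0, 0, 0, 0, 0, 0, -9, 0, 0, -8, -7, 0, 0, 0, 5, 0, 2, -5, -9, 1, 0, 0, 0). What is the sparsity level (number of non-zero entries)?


Non-zero positions: [1, 3, 6, 8, 9, 12, 14, 15, 19, 21, 22, 23, 24, 26, 27, 35, 38, 39, 43, 45, 46, 47, 48].
Sparsity = 23.

23


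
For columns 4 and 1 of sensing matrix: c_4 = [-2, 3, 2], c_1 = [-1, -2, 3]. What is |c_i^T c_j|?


Inner product: -2*-1 + 3*-2 + 2*3
Products: [2, -6, 6]
Sum = 2.
|dot| = 2.

2


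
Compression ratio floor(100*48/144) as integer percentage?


100*m/n = 100*48/144 ≈ 33.3333.
floor = 33.

33


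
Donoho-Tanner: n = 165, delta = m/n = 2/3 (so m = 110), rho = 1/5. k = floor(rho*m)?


m = 2/3*165 = 110.
rho = 1/5.
rho*m = 1/5*110 = 22.
k = floor(22) = 22.

22


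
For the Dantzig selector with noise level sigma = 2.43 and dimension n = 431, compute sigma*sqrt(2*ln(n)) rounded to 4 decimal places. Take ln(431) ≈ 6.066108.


ln(431) ≈ 6.066108.
2*ln(n) ≈ 12.132216.
sqrt(2*ln(n)) ≈ sqrt(12.132216) ≈ 3.483133.
threshold ≈ 2.43*3.483133 = 8.46401319 ≈ 8.4640.

8.4640


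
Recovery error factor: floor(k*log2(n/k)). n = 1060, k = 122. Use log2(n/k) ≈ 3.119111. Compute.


log2(n/k) = log2(1060/122) ≈ 3.119111.
k*log2(n/k) ≈ 122*3.119111 = 380.531542.
floor(380.531542) = 380.

380


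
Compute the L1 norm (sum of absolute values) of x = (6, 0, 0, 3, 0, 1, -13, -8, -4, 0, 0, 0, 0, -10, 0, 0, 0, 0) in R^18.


Non-zero entries: [(0, 6), (3, 3), (5, 1), (6, -13), (7, -8), (8, -4), (13, -10)]
Absolute values: [6, 3, 1, 13, 8, 4, 10]
||x||_1 = sum = 45.

45


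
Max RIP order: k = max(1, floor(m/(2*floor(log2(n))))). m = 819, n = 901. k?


floor(log2(901)) = 9.
2*9 = 18.
m/(2*floor(log2(n))) = 819/18 ≈ 45.5.
floor = 45.
k = max(1, 45) = 45.

45


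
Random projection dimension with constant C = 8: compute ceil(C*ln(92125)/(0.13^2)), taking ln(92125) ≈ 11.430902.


ln(92125) ≈ 11.430902.
eps^2 = 0.13^2 = 0.0169.
C*ln(N)/eps^2 ≈ 8*11.430902/0.0169 ≈ 5411.0779.
m = ceil(5411.0779) = 5412.

5412


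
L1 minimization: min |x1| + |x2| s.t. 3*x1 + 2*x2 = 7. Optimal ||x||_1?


Axis intercepts:
  x1 = 7/3, x2 = 0: L1 = 7/3
  x1 = 0, x2 = 7/2: L1 = 7/2
x* = (7/3, 0)
||x*||_1 = 7/3.

7/3


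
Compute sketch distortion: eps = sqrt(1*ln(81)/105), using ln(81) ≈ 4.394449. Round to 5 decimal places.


ln(81) ≈ 4.394449.
1*ln(N)/m ≈ 1*4.394449/105 ≈ 0.0418519.
eps = sqrt(0.0418519) ≈ 0.2045774 ≈ 0.20458.

0.20458


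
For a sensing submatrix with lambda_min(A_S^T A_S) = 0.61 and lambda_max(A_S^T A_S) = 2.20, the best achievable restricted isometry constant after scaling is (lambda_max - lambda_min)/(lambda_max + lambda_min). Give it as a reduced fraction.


lambda_max - lambda_min = 2.20 - 0.61 = 1.59.
lambda_max + lambda_min = 2.20 + 0.61 = 2.81.
delta = 1.59/2.81 = 159/281.

159/281


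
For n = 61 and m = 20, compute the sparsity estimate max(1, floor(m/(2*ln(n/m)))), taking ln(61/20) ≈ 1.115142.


n/m = 61/20.
ln(n/m) ≈ 1.115142.
2*ln(n/m) ≈ 2.230284.
m/(2*ln(n/m)) ≈ 20/2.230284 ≈ 8.9675.
floor = 8.
k_max = max(1, 8) = 8.

8


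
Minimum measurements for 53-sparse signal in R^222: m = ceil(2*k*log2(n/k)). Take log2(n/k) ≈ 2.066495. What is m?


log2(n/k) = log2(222/53) ≈ 2.066495.
2*k*log2(n/k) ≈ 2*53*2.066495 = 219.04847.
m = ceil(219.04847) = 220.

220


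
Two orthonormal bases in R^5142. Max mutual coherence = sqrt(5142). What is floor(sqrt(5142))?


71^2 = 5041 <= 5142 < 5184 = 72^2, so 71 <= sqrt(5142) < 72.
floor(sqrt(5142)) = 71.

71


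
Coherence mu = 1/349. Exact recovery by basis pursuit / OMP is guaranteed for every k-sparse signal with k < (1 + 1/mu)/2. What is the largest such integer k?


1/mu = 349.
1 + 1/mu = 350.
(1 + 1/mu)/2 = 175 is an integer and the inequality is strict, so k_max = 175 - 1 = 174.

174


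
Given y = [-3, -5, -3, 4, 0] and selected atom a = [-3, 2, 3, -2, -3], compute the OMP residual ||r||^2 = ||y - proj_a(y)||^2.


a^T a = 35.
a^T y = -18.
coeff = -18/35 = -18/35.
||r||^2 = 1741/35.

1741/35


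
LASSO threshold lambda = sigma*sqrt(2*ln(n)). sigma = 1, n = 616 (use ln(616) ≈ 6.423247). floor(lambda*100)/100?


ln(616) ≈ 6.423247.
2*ln(n) ≈ 12.846494.
sqrt(2*ln(n)) ≈ sqrt(12.846494) ≈ 3.584201.
lambda ≈ 1*3.584201 = 3.584201.
floor(lambda*100)/100 = 3.58.

3.58


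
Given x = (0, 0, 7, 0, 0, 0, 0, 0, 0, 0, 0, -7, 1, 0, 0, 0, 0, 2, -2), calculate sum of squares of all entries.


Non-zero entries: [(2, 7), (11, -7), (12, 1), (17, 2), (18, -2)]
Squares: [49, 49, 1, 4, 4]
||x||_2^2 = sum = 107.

107


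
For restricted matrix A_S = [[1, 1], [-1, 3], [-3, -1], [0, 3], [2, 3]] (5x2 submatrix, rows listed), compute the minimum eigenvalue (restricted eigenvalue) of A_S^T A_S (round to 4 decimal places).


A_S^T A_S = [[15, 7], [7, 29]].
trace = 44.
det = 386.
disc = trace^2 - 4*det = 1936 - 4*386 = 392.
sqrt(392) ≈ 19.798990.
lam_min = (44 - sqrt(392))/2 ≈ (44 - 19.798990)/2 = 12.100505 ≈ 12.1005.

12.1005


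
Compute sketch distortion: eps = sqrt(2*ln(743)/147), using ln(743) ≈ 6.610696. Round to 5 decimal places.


ln(743) ≈ 6.610696.
2*ln(N)/m ≈ 2*6.610696/147 ≈ 0.08994144.
eps = sqrt(0.08994144) ≈ 0.2999024 ≈ 0.29990.

0.29990


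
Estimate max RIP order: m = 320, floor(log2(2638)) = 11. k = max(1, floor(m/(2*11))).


floor(log2(2638)) = 11.
2*11 = 22.
m/(2*floor(log2(n))) = 320/22 ≈ 14.5455.
floor = 14.
k = max(1, 14) = 14.

14


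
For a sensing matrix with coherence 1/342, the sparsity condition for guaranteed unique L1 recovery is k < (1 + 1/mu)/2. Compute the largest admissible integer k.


1/mu = 342.
1 + 1/mu = 343.
(1 + 1/mu)/2 = 171.5 is not an integer, so k_max = floor(171.5) = 171.

171


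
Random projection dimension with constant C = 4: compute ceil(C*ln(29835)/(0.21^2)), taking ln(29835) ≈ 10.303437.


ln(29835) ≈ 10.303437.
eps^2 = 0.21^2 = 0.0441.
C*ln(N)/eps^2 ≈ 4*10.303437/0.0441 ≈ 934.5521.
m = ceil(934.5521) = 935.

935


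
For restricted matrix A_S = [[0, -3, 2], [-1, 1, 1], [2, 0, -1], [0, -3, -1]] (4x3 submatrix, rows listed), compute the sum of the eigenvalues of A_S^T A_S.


Sum of eigenvalues of A_S^T A_S = trace(A_S^T A_S) = sum of squared column norms of A_S.
A_S^T A_S diagonal: [5, 19, 7].
trace = 5 + 19 + 7 = 31.

31


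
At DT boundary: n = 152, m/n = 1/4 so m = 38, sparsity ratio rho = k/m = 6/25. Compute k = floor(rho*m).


m = 1/4*152 = 38.
rho = 6/25.
rho*m = 6/25*38 = 9.12.
k = floor(9.12) = 9.

9


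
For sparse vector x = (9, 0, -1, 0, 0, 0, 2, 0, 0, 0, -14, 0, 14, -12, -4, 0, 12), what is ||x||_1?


Non-zero entries: [(0, 9), (2, -1), (6, 2), (10, -14), (12, 14), (13, -12), (14, -4), (16, 12)]
Absolute values: [9, 1, 2, 14, 14, 12, 4, 12]
||x||_1 = sum = 68.

68


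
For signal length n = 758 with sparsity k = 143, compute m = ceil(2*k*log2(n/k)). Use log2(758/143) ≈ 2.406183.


log2(n/k) = log2(758/143) ≈ 2.406183.
2*k*log2(n/k) ≈ 2*143*2.406183 = 688.168338.
m = ceil(688.168338) = 689.

689


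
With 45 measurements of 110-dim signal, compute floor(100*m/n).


100*m/n = 100*45/110 ≈ 40.9091.
floor = 40.

40


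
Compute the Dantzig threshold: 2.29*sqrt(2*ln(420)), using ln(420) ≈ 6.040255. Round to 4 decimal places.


ln(420) ≈ 6.040255.
2*ln(n) ≈ 12.08051.
sqrt(2*ln(n)) ≈ sqrt(12.08051) ≈ 3.475703.
threshold ≈ 2.29*3.475703 = 7.95935987 ≈ 7.9594.

7.9594


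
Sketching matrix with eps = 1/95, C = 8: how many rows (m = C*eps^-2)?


1/eps = 95.
(1/eps)^2 = 9025.
m = 8*9025 = 72200.

72200


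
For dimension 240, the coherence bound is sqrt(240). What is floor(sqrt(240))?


15^2 = 225 <= 240 < 256 = 16^2, so 15 <= sqrt(240) < 16.
floor(sqrt(240)) = 15.

15


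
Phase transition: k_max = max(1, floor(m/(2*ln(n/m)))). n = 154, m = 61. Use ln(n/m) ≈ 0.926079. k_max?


n/m = 154/61.
ln(n/m) ≈ 0.926079.
2*ln(n/m) ≈ 1.852158.
m/(2*ln(n/m)) ≈ 61/1.852158 ≈ 32.9346.
floor = 32.
k_max = max(1, 32) = 32.

32


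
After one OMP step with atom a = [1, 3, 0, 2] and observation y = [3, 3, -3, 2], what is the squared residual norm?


a^T a = 14.
a^T y = 16.
coeff = 16/14 = 8/7.
||r||^2 = 89/7.

89/7


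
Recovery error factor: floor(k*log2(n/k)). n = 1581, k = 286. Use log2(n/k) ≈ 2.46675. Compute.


log2(n/k) = log2(1581/286) ≈ 2.46675.
k*log2(n/k) ≈ 286*2.46675 = 705.4905.
floor(705.4905) = 705.

705


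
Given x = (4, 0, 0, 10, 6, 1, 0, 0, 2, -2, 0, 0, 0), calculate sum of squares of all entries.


Non-zero entries: [(0, 4), (3, 10), (4, 6), (5, 1), (8, 2), (9, -2)]
Squares: [16, 100, 36, 1, 4, 4]
||x||_2^2 = sum = 161.

161


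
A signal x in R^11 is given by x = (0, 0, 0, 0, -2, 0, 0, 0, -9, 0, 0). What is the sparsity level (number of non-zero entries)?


Non-zero positions: [4, 8].
Sparsity = 2.

2


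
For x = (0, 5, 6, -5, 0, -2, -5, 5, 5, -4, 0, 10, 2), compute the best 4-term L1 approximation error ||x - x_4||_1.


Sorted |x_i| descending: [10, 6, 5, 5, 5, 5, 5, 4, 2, 2, 0, 0, 0]
Keep top 4: [10, 6, 5, 5]
Tail entries: [5, 5, 5, 4, 2, 2, 0, 0, 0]
L1 error = sum of tail = 23.

23


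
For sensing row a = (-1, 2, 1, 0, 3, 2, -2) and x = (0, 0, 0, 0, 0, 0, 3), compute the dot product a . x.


Non-zero terms: ['-2*3']
Products: [-6]
y = sum = -6.

-6


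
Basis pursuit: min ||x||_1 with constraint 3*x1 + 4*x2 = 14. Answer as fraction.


Axis intercepts:
  x1 = 14/3, x2 = 0: L1 = 14/3
  x1 = 0, x2 = 7/2: L1 = 7/2
x* = (0, 7/2)
||x*||_1 = 7/2.

7/2


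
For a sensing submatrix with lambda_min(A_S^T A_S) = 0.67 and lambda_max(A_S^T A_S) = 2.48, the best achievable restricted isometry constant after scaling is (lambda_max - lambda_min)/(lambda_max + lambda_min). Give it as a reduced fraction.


lambda_max - lambda_min = 2.48 - 0.67 = 1.81.
lambda_max + lambda_min = 2.48 + 0.67 = 3.15.
delta = 1.81/3.15 = 181/315.

181/315


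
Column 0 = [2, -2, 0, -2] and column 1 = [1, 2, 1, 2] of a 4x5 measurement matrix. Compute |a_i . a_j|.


Inner product: 2*1 + -2*2 + 0*1 + -2*2
Products: [2, -4, 0, -4]
Sum = -6.
|dot| = 6.

6
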